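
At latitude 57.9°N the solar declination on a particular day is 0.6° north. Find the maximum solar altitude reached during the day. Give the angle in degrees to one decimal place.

32.7°

At local solar noon the hour angle is zero, so the elevation is 90° − |φ − δ| = 90° − |57.9° − (0.6°)| = 90° − 57.3° = 32.7°.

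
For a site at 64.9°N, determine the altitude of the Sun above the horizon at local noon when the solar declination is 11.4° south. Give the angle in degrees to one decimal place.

At local solar noon the hour angle is zero, so the elevation is 90° − |φ − δ| = 90° − |64.9° − (-11.4°)| = 90° − 76.3° = 13.7°.

13.7°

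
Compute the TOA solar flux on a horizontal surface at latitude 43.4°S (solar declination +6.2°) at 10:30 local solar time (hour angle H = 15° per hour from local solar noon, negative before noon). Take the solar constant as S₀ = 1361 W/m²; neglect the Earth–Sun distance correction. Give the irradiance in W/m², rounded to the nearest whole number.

Hour angle H = 15° × (10.5 − 12) = -22.50°.
cos θ_z = sin(-43.4°) sin(6.2°) + cos(-43.4°) cos(6.2°) cos(-22.50°) = -0.0742 + 0.6673 = 0.5931.
Top-of-atmosphere irradiance = S₀ cos θ_z = 1361 × 0.5931 = 807.21 W/m².

807 W/m²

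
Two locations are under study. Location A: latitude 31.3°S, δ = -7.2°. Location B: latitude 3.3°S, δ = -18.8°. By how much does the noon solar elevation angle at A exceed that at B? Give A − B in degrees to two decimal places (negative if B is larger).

A: 90° − |-31.3 − (-7.2)| = 65.90°.
B: 90° − |-3.3 − (-18.8)| = 74.50°.
A − B = 65.90 − 74.50 = -8.60°.

-8.60°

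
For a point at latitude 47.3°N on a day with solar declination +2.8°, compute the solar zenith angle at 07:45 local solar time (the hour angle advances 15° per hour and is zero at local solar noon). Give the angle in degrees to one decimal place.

Hour angle H = 15° × (7.75 − 12) = -63.75°.
cos θ_z = sin φ sin δ + cos φ cos δ cos H = (0.7349)(0.0488) + (0.6782)(0.9988)(0.4423) = 0.3355.
θ_z = arccos(0.3355) = 70.40°.

70.4°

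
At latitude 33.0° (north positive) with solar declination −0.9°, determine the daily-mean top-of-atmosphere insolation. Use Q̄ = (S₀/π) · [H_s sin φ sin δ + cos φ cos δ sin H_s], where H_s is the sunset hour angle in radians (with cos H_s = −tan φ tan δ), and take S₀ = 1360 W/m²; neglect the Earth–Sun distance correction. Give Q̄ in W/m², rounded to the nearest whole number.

357 W/m²

The sunset hour angle satisfies cos H_s = −tan φ tan δ = 0.0102, giving H_s = 89.42°. In radians, H_s = 1.5607.
H_s sin φ sin δ = 1.5607 × 0.5446 × -0.0157 = -0.0133.
cos φ cos δ sin H_s = 0.8387 × 0.9999 × 0.9999 = 0.8385.
Q̄ = (1360/π) × (-0.0133 + 0.8385) = 432.90 × 0.8252 = 357.23 W/m².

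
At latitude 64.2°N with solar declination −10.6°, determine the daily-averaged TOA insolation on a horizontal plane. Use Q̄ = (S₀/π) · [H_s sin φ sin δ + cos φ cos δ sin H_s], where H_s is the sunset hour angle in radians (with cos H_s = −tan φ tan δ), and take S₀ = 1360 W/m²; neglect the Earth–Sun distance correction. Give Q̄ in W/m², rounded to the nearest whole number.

cos H_s = −tan(64.2°) · tan(-10.6°) = 0.3871, so H_s = arccos(0.3871) = 67.23°. In radians, H_s = 1.1734.
H_s sin φ sin δ = 1.1734 × 0.9003 × -0.1840 = -0.1944.
cos φ cos δ sin H_s = 0.4352 × 0.9829 × 0.9221 = 0.3944.
Q̄ = (1360/π) × (-0.1944 + 0.3944) = 432.90 × 0.2000 = 86.58 W/m².

87 W/m²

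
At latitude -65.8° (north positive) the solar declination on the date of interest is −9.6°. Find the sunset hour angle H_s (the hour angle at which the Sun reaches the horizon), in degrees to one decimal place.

112.1°

cos H_s = −tan(-65.8°) · tan(-9.6°) = -0.3763, so H_s = arccos(-0.3763) = 112.10°.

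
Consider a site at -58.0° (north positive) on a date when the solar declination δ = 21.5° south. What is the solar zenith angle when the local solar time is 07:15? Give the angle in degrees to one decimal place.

Hour angle H = 15° × (7.25 − 12) = -71.25°.
With φ = -58.0°, δ = -21.5°, H = -71.25°: sin φ sin δ = 0.3108, cos φ cos δ cos H = 0.1585, so cos θ_z = 0.4693.
θ_z = arccos(0.4693) = 62.01°.

62.0°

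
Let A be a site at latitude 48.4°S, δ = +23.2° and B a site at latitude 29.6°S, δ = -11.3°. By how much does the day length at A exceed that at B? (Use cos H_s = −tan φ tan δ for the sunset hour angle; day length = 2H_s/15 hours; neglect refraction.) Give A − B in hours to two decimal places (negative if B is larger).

-4.72 h

A: H_s = arccos(−tan -48.4° · tan 23.2°) = 61.14°, so 2H_s/15 = 8.1520 h.
B: H_s = arccos(−tan -29.6° · tan -11.3°) = 96.52°, so 2H_s/15 = 12.8693 h.
A − B = 8.1520 − 12.8693 = -4.7173 h.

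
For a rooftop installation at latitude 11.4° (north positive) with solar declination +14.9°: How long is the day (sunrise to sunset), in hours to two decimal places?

The sunset hour angle satisfies cos H_s = −tan φ tan δ = -0.0537, giving H_s = 93.08°.
Day length = 2 H_s / 15° h⁻¹ = 186.16° / 15 = 12.411 h.

12.41 hours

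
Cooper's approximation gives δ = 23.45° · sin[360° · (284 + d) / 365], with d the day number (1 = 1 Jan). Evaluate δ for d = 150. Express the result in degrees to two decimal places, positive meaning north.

+21.75°

360 × (284 + 150) / 365 = 428.055°; sin(428.055°) = 0.9275.
δ = 23.45 × 0.9275 = 21.750° ≈ +21.75°.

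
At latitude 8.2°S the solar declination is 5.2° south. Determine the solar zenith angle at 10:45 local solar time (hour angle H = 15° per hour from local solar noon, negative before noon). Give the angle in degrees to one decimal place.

18.9°

Hour angle H = 15° × (10.75 − 12) = -18.75°.
cos θ_z = sin φ sin δ + cos φ cos δ cos H = (-0.1426)(-0.0906) + (0.9898)(0.9959)(0.9469) = 0.9463.
θ_z = arccos(0.9463) = 18.86°.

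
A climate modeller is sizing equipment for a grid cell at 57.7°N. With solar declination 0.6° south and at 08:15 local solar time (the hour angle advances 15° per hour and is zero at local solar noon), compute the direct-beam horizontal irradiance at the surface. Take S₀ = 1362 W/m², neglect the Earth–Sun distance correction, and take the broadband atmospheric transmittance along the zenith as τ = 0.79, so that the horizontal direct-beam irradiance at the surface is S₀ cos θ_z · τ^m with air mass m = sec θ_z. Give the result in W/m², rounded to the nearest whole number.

173 W/m²

Hour angle H = 15° × (8.25 − 12) = -56.25°.
cos θ_z = sin φ sin δ + cos φ cos δ cos H = (0.8453)(-0.0105) + (0.5344)(0.9999)(0.5556) = 0.2880.
Air mass m = 1/cos θ_z = 1/0.2880 = 3.472; τ^m = 0.79^3.472 = 0.4411.
Surface direct beam = 1362 × 0.2880 × 0.4411 = 173.02 W/m².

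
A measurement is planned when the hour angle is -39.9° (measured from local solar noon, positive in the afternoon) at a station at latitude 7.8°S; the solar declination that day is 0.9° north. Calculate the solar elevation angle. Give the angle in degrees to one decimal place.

cos θ_z = sin φ sin δ + cos φ cos δ cos H = (-0.1357)(0.0157) + (0.9907)(0.9999)(0.7672) = 0.7579.
θ_z = arccos(0.7579) = 40.72°, so the elevation is 90° − 40.72° = 49.28°.

49.3°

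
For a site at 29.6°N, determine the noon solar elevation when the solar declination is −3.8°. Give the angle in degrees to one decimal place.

56.6°

At local solar noon the hour angle is zero, so the elevation is 90° − |φ − δ| = 90° − |29.6° − (-3.8°)| = 90° − 33.4° = 56.6°.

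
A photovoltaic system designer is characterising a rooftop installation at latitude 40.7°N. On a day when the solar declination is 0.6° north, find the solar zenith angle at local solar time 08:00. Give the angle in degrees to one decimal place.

Hour angle H = 15° × (8 − 12) = -60.00°.
cos θ_z = sin φ sin δ + cos φ cos δ cos H = (0.6521)(0.0105) + (0.7581)(0.9999)(0.5000) = 0.3859.
θ_z = arccos(0.3859) = 67.30°.

67.3°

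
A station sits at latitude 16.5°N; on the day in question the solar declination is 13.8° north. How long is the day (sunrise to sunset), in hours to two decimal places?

cos H_s = −tan(16.5°) · tan(13.8°) = -0.0728, so H_s = arccos(-0.0728) = 94.17°.
Day length = 2 H_s / 15° h⁻¹ = 188.34° / 15 = 12.556 h.

12.56 hours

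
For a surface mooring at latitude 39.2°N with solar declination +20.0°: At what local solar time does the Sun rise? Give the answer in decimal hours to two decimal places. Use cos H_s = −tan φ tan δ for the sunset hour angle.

cos H_s = −tan(39.2°) · tan(20.0°) = -0.2968, so H_s = arccos(-0.2968) = 107.27°.
Sunrise is at 12 − H_s/15 = 12 − 7.151 = 4.849 h local solar time.

4.85 h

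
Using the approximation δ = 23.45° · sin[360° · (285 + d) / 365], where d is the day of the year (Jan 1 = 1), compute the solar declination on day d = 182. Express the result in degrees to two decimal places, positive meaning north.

360 × (285 + 182) / 365 = 460.603°; sin(460.603°) = 0.9829.
δ = 23.45 × 0.9829 = 23.049° ≈ +23.05°.

+23.05°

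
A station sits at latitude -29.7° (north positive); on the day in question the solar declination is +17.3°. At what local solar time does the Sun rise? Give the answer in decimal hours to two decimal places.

The sunset hour angle satisfies cos H_s = −tan φ tan δ = 0.1777, giving H_s = 79.76°.
Sunrise is at 12 − H_s/15 = 12 − 5.317 = 6.683 h local solar time.

6.68 h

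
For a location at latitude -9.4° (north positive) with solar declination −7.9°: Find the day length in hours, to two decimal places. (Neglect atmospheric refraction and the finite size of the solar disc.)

12.18 hours

−tan φ tan δ = −(-0.1655)(-0.1388) = -0.0230; H_s = arccos(-0.0230) = 91.32°.
Day length = 2 H_s / 15° h⁻¹ = 182.64° / 15 = 12.176 h.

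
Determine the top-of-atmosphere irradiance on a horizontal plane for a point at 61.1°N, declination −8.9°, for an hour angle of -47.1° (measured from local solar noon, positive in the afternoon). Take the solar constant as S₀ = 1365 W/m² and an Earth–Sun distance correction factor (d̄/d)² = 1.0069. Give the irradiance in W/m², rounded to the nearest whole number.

With φ = 61.1°, δ = -8.9°, H = -47.10°: sin φ sin δ = -0.1354, cos φ cos δ cos H = 0.3250, so cos θ_z = 0.1896.
Top-of-atmosphere irradiance = S₀ (d̄/d)² cos θ_z = 1365 × 1.0069 × 0.1896 = 260.59 W/m².

261 W/m²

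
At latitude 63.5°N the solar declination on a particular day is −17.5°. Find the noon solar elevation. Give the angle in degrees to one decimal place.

At local solar noon the hour angle is zero, so the elevation is 90° − |φ − δ| = 90° − |63.5° − (-17.5°)| = 90° − 81.0° = 9.0°.

9.0°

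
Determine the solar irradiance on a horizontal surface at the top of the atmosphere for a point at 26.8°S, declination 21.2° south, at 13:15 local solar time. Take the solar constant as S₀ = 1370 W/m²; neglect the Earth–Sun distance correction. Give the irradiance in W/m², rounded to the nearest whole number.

1303 W/m²

Hour angle H = 15° × (13.25 − 12) = 18.75°.
cos θ_z = sin φ sin δ + cos φ cos δ cos H = (-0.4509)(-0.3616) + (0.8926)(0.9323)(0.9469) = 0.9510.
Top-of-atmosphere irradiance = S₀ cos θ_z = 1370 × 0.9510 = 1302.87 W/m².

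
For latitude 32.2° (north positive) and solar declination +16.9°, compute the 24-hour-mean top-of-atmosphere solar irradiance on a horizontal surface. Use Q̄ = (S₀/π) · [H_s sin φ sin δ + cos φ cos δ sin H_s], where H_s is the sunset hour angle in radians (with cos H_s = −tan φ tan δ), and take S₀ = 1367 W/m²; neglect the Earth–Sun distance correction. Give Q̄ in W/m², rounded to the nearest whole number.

−tan φ tan δ = −(0.6297)(0.3038) = -0.1913; H_s = arccos(-0.1913) = 101.03°. In radians, H_s = 1.7633.
H_s sin φ sin δ = 1.7633 × 0.5329 × 0.2907 = 0.2732.
cos φ cos δ sin H_s = 0.8462 × 0.9568 × 0.9815 = 0.7947.
Q̄ = (1367/π) × (0.2732 + 0.7947) = 435.13 × 1.0679 = 464.68 W/m².

465 W/m²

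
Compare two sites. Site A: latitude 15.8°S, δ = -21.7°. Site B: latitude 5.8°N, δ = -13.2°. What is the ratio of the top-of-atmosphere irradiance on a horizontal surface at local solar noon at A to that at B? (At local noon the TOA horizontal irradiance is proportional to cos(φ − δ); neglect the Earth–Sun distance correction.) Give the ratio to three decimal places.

1.052

A: cos θ_z = cos(-15.8° − (-21.7°)) = 0.9947.
B: cos θ_z = cos(5.8° − (-13.2°)) = 0.9455.
Ratio A/B = 0.9947 / 0.9455 = 1.0520.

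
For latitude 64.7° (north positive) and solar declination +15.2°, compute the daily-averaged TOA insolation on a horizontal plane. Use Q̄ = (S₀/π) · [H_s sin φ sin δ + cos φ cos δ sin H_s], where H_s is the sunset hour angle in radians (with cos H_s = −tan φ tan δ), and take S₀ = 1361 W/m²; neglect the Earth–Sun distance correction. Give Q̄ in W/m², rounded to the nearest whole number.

370 W/m²

−tan φ tan δ = −(2.1155)(0.2717) = -0.5748; H_s = arccos(-0.5748) = 125.09°. In radians, H_s = 2.1832.
H_s sin φ sin δ = 2.1832 × 0.9041 × 0.2622 = 0.5175.
cos φ cos δ sin H_s = 0.4274 × 0.9650 × 0.8183 = 0.3375.
Q̄ = (1361/π) × (0.5175 + 0.3375) = 433.22 × 0.8550 = 370.40 W/m².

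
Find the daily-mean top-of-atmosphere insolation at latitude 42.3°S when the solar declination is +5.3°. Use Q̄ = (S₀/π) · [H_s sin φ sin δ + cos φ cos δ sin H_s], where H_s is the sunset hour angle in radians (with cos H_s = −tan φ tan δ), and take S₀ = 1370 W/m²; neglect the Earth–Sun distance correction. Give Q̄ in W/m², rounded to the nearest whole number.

280 W/m²

The sunset hour angle satisfies cos H_s = −tan φ tan δ = 0.0844, giving H_s = 85.16°. In radians, H_s = 1.4863.
H_s sin φ sin δ = 1.4863 × -0.6730 × 0.0924 = -0.0924.
cos φ cos δ sin H_s = 0.7396 × 0.9957 × 0.9964 = 0.7338.
Q̄ = (1370/π) × (-0.0924 + 0.7338) = 436.08 × 0.6414 = 279.70 W/m².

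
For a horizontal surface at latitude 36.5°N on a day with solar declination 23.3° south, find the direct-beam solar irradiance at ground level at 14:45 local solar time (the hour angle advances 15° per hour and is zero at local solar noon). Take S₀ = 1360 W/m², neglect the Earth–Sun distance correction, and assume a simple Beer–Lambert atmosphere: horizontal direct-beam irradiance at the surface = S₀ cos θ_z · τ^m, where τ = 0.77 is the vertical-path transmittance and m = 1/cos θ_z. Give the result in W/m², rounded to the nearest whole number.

192 W/m²

Hour angle H = 15° × (14.75 − 12) = 41.25°.
cos θ_z = sin(36.5°) sin(-23.3°) + cos(36.5°) cos(-23.3°) cos(41.25°) = -0.2353 + 0.5551 = 0.3198.
Air mass m = 1/cos θ_z = 1/0.3198 = 3.127; τ^m = 0.77^3.127 = 0.4416.
Surface direct beam = 1360 × 0.3198 × 0.4416 = 192.06 W/m².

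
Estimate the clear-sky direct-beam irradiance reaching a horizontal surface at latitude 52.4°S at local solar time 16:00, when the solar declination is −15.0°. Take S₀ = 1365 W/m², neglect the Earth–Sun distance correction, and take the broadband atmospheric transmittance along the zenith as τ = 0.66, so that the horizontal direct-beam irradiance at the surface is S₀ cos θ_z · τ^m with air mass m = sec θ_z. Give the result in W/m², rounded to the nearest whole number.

Hour angle H = 15° × (16 − 12) = 60.00°.
cos θ_z = sin φ sin δ + cos φ cos δ cos H = (-0.7923)(-0.2588) + (0.6101)(0.9659)(0.5000) = 0.4997.
Air mass m = 1/cos θ_z = 1/0.4997 = 2.001; τ^m = 0.66^2.001 = 0.4354.
Surface direct beam = 1365 × 0.4997 × 0.4354 = 296.98 W/m².

297 W/m²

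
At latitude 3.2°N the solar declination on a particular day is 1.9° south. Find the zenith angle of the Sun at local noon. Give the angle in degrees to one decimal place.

5.1°

At local solar noon the hour angle is zero, so the zenith angle is |φ − δ| = |3.2° − (-1.9°)| = 5.1°.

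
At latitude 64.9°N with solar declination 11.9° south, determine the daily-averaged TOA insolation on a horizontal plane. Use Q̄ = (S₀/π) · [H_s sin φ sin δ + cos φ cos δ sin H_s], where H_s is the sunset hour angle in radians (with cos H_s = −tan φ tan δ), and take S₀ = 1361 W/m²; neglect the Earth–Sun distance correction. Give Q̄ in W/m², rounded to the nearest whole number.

cos H_s = −tan(64.9°) · tan(-11.9°) = 0.4499, so H_s = arccos(0.4499) = 63.26°. In radians, H_s = 1.1041.
H_s sin φ sin δ = 1.1041 × 0.9056 × -0.2062 = -0.2062.
cos φ cos δ sin H_s = 0.4242 × 0.9785 × 0.8931 = 0.3707.
Q̄ = (1361/π) × (-0.2062 + 0.3707) = 433.22 × 0.1645 = 71.26 W/m².

71 W/m²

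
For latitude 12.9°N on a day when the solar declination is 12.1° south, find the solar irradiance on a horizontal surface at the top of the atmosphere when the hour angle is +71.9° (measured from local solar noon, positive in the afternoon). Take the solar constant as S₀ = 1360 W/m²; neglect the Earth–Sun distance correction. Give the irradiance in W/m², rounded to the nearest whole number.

339 W/m²

With φ = 12.9°, δ = -12.1°, H = 71.90°: sin φ sin δ = -0.0468, cos φ cos δ cos H = 0.2961, so cos θ_z = 0.2493.
Top-of-atmosphere irradiance = S₀ cos θ_z = 1360 × 0.2493 = 339.05 W/m².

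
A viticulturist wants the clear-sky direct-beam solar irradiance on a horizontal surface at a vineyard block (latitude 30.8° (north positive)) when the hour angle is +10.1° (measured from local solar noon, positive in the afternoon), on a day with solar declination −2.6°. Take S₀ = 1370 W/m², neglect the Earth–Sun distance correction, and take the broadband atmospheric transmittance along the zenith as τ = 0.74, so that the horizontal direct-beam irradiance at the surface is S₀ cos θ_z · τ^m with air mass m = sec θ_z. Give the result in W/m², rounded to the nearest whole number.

cos θ_z = sin φ sin δ + cos φ cos δ cos H = (0.5120)(-0.0454) + (0.8590)(0.9990)(0.9845) = 0.8216.
Air mass m = 1/cos θ_z = 1/0.8216 = 1.217; τ^m = 0.74^1.217 = 0.6932.
Surface direct beam = 1370 × 0.8216 × 0.6932 = 780.26 W/m².

780 W/m²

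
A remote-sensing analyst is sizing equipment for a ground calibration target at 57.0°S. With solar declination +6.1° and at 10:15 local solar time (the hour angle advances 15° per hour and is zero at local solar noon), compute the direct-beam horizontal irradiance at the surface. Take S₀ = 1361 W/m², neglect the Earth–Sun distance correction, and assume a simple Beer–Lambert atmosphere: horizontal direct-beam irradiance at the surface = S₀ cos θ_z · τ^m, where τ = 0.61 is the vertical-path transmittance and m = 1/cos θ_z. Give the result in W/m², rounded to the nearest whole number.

Hour angle H = 15° × (10.25 − 12) = -26.25°.
cos θ_z = sin φ sin δ + cos φ cos δ cos H = (-0.8387)(0.1063) + (0.5446)(0.9943)(0.8969) = 0.3965.
Air mass m = 1/cos θ_z = 1/0.3965 = 2.522; τ^m = 0.61^2.522 = 0.2875.
Surface direct beam = 1361 × 0.3965 × 0.2875 = 155.15 W/m².

155 W/m²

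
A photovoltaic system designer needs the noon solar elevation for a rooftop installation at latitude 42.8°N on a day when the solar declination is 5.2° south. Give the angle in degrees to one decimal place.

42.0°

At local solar noon the hour angle is zero, so the elevation is 90° − |φ − δ| = 90° − |42.8° − (-5.2°)| = 90° − 48.0° = 42.0°.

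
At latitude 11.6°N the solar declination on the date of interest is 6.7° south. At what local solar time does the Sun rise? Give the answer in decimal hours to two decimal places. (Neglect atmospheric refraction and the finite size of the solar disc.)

−tan φ tan δ = −(0.2053)(-0.1175) = 0.0241; H_s = arccos(0.0241) = 88.62°.
Sunrise is at 12 − H_s/15 = 12 − 5.908 = 6.092 h local solar time.

6.09 h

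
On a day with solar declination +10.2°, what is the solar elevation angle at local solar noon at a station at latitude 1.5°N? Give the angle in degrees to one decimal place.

81.3°

At local solar noon the hour angle is zero, so the elevation is 90° − |φ − δ| = 90° − |1.5° − (10.2°)| = 90° − 8.7° = 81.3°.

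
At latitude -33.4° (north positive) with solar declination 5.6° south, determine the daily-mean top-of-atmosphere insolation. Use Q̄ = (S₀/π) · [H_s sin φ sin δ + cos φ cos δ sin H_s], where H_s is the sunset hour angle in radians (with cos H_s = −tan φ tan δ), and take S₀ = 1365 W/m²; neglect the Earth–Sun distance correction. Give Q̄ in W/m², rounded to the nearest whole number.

−tan φ tan δ = −(-0.6594)(-0.0981) = -0.0647; H_s = arccos(-0.0647) = 93.71°. In radians, H_s = 1.6355.
H_s sin φ sin δ = 1.6355 × -0.5505 × -0.0976 = 0.0879.
cos φ cos δ sin H_s = 0.8348 × 0.9952 × 0.9979 = 0.8290.
Q̄ = (1365/π) × (0.0879 + 0.8290) = 434.49 × 0.9169 = 398.38 W/m².

398 W/m²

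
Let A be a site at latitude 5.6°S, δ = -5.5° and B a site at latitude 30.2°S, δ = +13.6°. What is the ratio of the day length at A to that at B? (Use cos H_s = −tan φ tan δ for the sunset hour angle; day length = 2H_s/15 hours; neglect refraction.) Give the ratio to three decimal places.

A: H_s = arccos(−tan -5.6° · tan -5.5°) = 90.54°, so 2H_s/15 = 12.0720 h.
B: H_s = arccos(−tan -30.2° · tan 13.6°) = 81.91°, so 2H_s/15 = 10.9213 h.
Ratio A/B = 12.0720 / 10.9213 = 1.1054.

1.105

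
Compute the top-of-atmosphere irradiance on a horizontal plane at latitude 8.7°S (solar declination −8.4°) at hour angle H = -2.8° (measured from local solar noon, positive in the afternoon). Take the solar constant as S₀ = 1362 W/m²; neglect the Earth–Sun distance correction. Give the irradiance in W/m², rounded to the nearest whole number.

1360 W/m²

With φ = -8.7°, δ = -8.4°, H = -2.80°: sin φ sin δ = 0.0221, cos φ cos δ cos H = 0.9767, so cos θ_z = 0.9988.
Top-of-atmosphere irradiance = S₀ cos θ_z = 1362 × 0.9988 = 1360.37 W/m².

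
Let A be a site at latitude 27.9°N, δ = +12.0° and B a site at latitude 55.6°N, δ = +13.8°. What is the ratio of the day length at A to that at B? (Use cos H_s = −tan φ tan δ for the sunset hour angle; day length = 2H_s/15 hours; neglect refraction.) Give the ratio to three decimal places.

A: H_s = arccos(−tan 27.9° · tan 12.0°) = 96.46°, so 2H_s/15 = 12.8613 h.
B: H_s = arccos(−tan 55.6° · tan 13.8°) = 111.02°, so 2H_s/15 = 14.8027 h.
Ratio A/B = 12.8613 / 14.8027 = 0.8688.

0.869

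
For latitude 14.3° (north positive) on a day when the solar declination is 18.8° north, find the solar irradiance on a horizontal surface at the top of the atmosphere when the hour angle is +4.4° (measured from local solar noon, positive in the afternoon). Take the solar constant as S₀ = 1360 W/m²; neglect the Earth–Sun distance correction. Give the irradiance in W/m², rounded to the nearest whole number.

cos θ_z = sin φ sin δ + cos φ cos δ cos H = (0.2470)(0.3223) + (0.9690)(0.9466)(0.9971) = 0.9942.
Top-of-atmosphere irradiance = S₀ cos θ_z = 1360 × 0.9942 = 1352.11 W/m².

1352 W/m²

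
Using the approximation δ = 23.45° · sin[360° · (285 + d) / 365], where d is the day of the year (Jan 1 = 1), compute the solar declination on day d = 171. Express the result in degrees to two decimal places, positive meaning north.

360 × (285 + 171) / 365 = 449.753°; sin(449.753°) = 1.0000.
δ = 23.45 × 1.0000 = 23.450° ≈ +23.45°.

+23.45°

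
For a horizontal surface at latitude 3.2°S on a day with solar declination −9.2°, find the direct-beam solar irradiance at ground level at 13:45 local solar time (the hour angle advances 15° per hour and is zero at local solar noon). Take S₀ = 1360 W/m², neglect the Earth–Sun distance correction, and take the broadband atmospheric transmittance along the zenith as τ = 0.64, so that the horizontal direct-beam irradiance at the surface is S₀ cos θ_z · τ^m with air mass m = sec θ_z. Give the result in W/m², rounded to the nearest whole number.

Hour angle H = 15° × (13.75 − 12) = 26.25°.
cos θ_z = sin(-3.2°) sin(-9.2°) + cos(-3.2°) cos(-9.2°) cos(26.25°) = 0.0089 + 0.8840 = 0.8929.
Air mass m = 1/cos θ_z = 1/0.8929 = 1.120; τ^m = 0.64^1.120 = 0.6066.
Surface direct beam = 1360 × 0.8929 × 0.6066 = 736.62 W/m².

737 W/m²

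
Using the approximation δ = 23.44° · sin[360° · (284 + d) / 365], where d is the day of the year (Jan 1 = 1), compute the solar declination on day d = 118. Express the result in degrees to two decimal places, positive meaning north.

360 × (284 + 118) / 365 = 396.493°; sin(396.493°) = 0.5947.
δ = 23.44 × 0.5947 = 13.940° ≈ +13.94°.

+13.94°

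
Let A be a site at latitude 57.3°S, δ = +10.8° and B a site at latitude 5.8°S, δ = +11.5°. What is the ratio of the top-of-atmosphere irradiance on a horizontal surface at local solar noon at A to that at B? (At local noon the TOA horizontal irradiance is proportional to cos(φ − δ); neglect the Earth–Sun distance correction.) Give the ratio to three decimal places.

0.391

A: cos θ_z = cos(-57.3° − (10.8°)) = 0.3730.
B: cos θ_z = cos(-5.8° − (11.5°)) = 0.9548.
Ratio A/B = 0.3730 / 0.9548 = 0.3907.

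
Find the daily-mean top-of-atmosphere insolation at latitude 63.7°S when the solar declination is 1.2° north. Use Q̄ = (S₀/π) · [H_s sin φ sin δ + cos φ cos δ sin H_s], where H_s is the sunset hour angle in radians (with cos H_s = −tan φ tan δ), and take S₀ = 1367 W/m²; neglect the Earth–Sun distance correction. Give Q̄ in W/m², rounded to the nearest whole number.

180 W/m²

−tan φ tan δ = −(-2.0233)(0.0209) = 0.0423; H_s = arccos(0.0423) = 87.58°. In radians, H_s = 1.5286.
H_s sin φ sin δ = 1.5286 × -0.8965 × 0.0209 = -0.0286.
cos φ cos δ sin H_s = 0.4431 × 0.9998 × 0.9991 = 0.4426.
Q̄ = (1367/π) × (-0.0286 + 0.4426) = 435.13 × 0.4140 = 180.14 W/m².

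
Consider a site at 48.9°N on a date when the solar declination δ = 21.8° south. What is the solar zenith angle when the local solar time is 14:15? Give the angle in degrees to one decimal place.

76.8°

Hour angle H = 15° × (14.25 − 12) = 33.75°.
cos θ_z = sin(48.9°) sin(-21.8°) + cos(48.9°) cos(-21.8°) cos(33.75°) = -0.2798 + 0.5075 = 0.2277.
θ_z = arccos(0.2277) = 76.84°.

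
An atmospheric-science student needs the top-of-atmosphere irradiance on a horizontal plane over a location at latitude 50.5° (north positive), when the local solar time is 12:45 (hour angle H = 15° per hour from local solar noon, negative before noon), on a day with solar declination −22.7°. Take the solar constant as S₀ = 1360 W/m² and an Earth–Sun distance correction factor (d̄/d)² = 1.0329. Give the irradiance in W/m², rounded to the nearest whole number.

Hour angle H = 15° × (12.75 − 12) = 11.25°.
With φ = 50.5°, δ = -22.7°, H = 11.25°: sin φ sin δ = -0.2978, cos φ cos δ cos H = 0.5755, so cos θ_z = 0.2777.
Top-of-atmosphere irradiance = S₀ (d̄/d)² cos θ_z = 1360 × 1.0329 × 0.2777 = 390.10 W/m².

390 W/m²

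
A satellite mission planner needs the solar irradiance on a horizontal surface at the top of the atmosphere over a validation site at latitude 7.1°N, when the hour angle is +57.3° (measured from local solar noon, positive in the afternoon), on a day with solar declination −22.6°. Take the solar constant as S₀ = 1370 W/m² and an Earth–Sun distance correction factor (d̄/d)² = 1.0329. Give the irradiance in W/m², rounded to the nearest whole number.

633 W/m²

cos θ_z = sin φ sin δ + cos φ cos δ cos H = (0.1236)(-0.3843) + (0.9923)(0.9232)(0.5402) = 0.4474.
Top-of-atmosphere irradiance = S₀ (d̄/d)² cos θ_z = 1370 × 1.0329 × 0.4474 = 633.10 W/m².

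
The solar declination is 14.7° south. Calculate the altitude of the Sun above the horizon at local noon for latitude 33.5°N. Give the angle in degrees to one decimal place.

41.8°

At local solar noon the hour angle is zero, so the elevation is 90° − |φ − δ| = 90° − |33.5° − (-14.7°)| = 90° − 48.2° = 41.8°.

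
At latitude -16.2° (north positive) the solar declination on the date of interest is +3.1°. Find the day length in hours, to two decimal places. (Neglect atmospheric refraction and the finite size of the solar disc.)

−tan φ tan δ = −(-0.2905)(0.0542) = 0.0157; H_s = arccos(0.0157) = 89.10°.
Day length = 2 H_s / 15° h⁻¹ = 178.20° / 15 = 11.880 h.

11.88 hours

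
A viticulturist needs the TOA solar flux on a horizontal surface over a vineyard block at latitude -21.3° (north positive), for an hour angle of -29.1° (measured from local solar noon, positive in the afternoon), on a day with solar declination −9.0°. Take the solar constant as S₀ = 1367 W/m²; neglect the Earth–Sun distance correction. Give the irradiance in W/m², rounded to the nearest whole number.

1177 W/m²

cos θ_z = sin(-21.3°) sin(-9.0°) + cos(-21.3°) cos(-9.0°) cos(-29.10°) = 0.0568 + 0.8041 = 0.8609.
Top-of-atmosphere irradiance = S₀ cos θ_z = 1367 × 0.8609 = 1176.85 W/m².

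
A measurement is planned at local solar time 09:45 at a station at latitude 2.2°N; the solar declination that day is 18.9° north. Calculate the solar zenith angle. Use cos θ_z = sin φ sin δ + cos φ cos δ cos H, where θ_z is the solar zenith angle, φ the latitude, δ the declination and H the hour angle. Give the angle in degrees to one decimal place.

Hour angle H = 15° × (9.75 − 12) = -33.75°.
cos θ_z = sin φ sin δ + cos φ cos δ cos H = (0.0384)(0.3239) + (0.9993)(0.9461)(0.8315) = 0.7986.
θ_z = arccos(0.7986) = 37.00°.

37.0°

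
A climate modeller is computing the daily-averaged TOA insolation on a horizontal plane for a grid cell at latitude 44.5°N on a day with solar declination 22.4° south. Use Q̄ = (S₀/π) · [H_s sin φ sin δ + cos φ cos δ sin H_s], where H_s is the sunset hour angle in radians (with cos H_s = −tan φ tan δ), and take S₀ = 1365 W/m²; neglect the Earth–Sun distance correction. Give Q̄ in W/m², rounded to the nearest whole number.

cos H_s = −tan(44.5°) · tan(-22.4°) = 0.4050, so H_s = arccos(0.4050) = 66.11°. In radians, H_s = 1.1538.
H_s sin φ sin δ = 1.1538 × 0.7009 × -0.3811 = -0.3082.
cos φ cos δ sin H_s = 0.7133 × 0.9245 × 0.9143 = 0.6029.
Q̄ = (1365/π) × (-0.3082 + 0.6029) = 434.49 × 0.2947 = 128.04 W/m².

128 W/m²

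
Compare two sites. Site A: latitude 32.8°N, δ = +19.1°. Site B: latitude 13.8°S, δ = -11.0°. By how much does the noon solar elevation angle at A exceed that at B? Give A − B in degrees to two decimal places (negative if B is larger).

-10.90°

A: 90° − |32.8 − (19.1)| = 76.30°.
B: 90° − |-13.8 − (-11.0)| = 87.20°.
A − B = 76.30 − 87.20 = -10.90°.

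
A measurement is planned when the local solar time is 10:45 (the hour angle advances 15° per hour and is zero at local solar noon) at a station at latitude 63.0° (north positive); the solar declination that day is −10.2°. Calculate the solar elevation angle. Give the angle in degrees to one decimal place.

15.4°

Hour angle H = 15° × (10.75 − 12) = -18.75°.
cos θ_z = sin(63.0°) sin(-10.2°) + cos(63.0°) cos(-10.2°) cos(-18.75°) = -0.1578 + 0.4231 = 0.2653.
θ_z = arccos(0.2653) = 74.62°, so the elevation is 90° − 74.62° = 15.38°.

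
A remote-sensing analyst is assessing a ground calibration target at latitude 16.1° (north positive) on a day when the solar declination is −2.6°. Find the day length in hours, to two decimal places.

11.90 hours

The sunset hour angle satisfies cos H_s = −tan φ tan δ = 0.0131, giving H_s = 89.25°.
Day length = 2 H_s / 15° h⁻¹ = 178.50° / 15 = 11.900 h.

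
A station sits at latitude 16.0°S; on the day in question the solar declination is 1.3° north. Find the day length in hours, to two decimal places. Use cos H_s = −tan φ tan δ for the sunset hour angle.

11.95 hours

The sunset hour angle satisfies cos H_s = −tan φ tan δ = 0.0065, giving H_s = 89.63°.
Day length = 2 H_s / 15° h⁻¹ = 179.26° / 15 = 11.951 h.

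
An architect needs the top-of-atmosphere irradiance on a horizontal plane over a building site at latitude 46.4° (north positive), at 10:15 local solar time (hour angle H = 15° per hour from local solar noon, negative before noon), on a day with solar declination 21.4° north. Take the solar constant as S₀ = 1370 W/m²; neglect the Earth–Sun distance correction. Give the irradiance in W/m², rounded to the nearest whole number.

Hour angle H = 15° × (10.25 − 12) = -26.25°.
With φ = 46.4°, δ = 21.4°, H = -26.25°: sin φ sin δ = 0.2642, cos φ cos δ cos H = 0.5759, so cos θ_z = 0.8401.
Top-of-atmosphere irradiance = S₀ cos θ_z = 1370 × 0.8401 = 1150.94 W/m².

1151 W/m²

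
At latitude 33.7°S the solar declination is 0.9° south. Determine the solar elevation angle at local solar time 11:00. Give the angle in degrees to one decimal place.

54.3°

Hour angle H = 15° × (11 − 12) = -15.00°.
cos θ_z = sin(-33.7°) sin(-0.9°) + cos(-33.7°) cos(-0.9°) cos(-15.00°) = 0.0087 + 0.8035 = 0.8122.
θ_z = arccos(0.8122) = 35.69°, so the elevation is 90° − 35.69° = 54.31°.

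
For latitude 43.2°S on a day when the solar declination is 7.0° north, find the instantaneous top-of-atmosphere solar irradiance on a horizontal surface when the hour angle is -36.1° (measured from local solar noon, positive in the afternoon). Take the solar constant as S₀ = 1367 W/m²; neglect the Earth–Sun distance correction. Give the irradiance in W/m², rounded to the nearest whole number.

With φ = -43.2°, δ = 7.0°, H = -36.10°: sin φ sin δ = -0.0834, cos φ cos δ cos H = 0.5846, so cos θ_z = 0.5012.
Top-of-atmosphere irradiance = S₀ cos θ_z = 1367 × 0.5012 = 685.14 W/m².

685 W/m²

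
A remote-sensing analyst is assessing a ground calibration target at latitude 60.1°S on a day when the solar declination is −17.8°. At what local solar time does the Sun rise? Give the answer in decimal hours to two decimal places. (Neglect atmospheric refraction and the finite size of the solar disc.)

3.74 h

cos H_s = −tan(-60.1°) · tan(-17.8°) = -0.5583, so H_s = arccos(-0.5583) = 123.94°.
Sunrise is at 12 − H_s/15 = 12 − 8.263 = 3.737 h local solar time.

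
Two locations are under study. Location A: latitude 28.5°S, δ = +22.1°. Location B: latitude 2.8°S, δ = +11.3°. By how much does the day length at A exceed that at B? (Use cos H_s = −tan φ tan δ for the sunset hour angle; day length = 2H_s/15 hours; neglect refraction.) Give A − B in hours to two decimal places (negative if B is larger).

A: H_s = arccos(−tan -28.5° · tan 22.1°) = 77.26°, so 2H_s/15 = 10.3013 h.
B: H_s = arccos(−tan -2.8° · tan 11.3°) = 89.44°, so 2H_s/15 = 11.9253 h.
A − B = 10.3013 − 11.9253 = -1.6240 h.

-1.62 h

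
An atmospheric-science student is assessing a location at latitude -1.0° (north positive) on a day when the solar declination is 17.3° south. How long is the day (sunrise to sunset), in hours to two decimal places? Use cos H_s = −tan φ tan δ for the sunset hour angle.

12.04 hours

−tan φ tan δ = −(-0.0175)(-0.3115) = -0.0055; H_s = arccos(-0.0055) = 90.32°.
Day length = 2 H_s / 15° h⁻¹ = 180.64° / 15 = 12.043 h.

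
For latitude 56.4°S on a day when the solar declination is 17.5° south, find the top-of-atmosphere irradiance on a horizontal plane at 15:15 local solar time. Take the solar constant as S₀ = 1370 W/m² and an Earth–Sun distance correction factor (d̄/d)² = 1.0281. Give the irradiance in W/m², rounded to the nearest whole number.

Hour angle H = 15° × (15.25 − 12) = 48.75°.
With φ = -56.4°, δ = -17.5°, H = 48.75°: sin φ sin δ = 0.2505, cos φ cos δ cos H = 0.3480, so cos θ_z = 0.5985.
Top-of-atmosphere irradiance = S₀ (d̄/d)² cos θ_z = 1370 × 1.0281 × 0.5985 = 842.99 W/m².

843 W/m²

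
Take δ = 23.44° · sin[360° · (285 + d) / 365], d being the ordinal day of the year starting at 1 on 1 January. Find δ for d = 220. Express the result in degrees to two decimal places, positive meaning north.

360 × (285 + 220) / 365 = 498.082°; sin(498.082°) = 0.6681.
δ = 23.44 × 0.6681 = 15.660° ≈ +15.66°.

+15.66°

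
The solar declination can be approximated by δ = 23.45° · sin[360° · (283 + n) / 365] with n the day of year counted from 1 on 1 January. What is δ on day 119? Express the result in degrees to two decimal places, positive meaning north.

360 × (283 + 119) / 365 = 396.493°; sin(396.493°) = 0.5947.
δ = 23.45 × 0.5947 = 13.946° ≈ +13.95°.

+13.95°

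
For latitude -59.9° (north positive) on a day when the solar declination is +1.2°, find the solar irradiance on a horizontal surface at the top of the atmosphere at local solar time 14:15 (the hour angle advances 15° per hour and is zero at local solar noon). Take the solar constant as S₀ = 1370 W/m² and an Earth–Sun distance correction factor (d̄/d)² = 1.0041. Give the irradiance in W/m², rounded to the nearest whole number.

Hour angle H = 15° × (14.25 − 12) = 33.75°.
cos θ_z = sin φ sin δ + cos φ cos δ cos H = (-0.8652)(0.0209) + (0.5015)(0.9998)(0.8315) = 0.3988.
Top-of-atmosphere irradiance = S₀ (d̄/d)² cos θ_z = 1370 × 1.0041 × 0.3988 = 548.60 W/m².

549 W/m²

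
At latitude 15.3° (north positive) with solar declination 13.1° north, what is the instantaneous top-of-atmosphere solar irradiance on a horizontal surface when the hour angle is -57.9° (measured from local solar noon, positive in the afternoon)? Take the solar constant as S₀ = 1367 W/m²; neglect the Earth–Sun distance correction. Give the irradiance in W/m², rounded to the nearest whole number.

764 W/m²

cos θ_z = sin(15.3°) sin(13.1°) + cos(15.3°) cos(13.1°) cos(-57.90°) = 0.0598 + 0.4992 = 0.5590.
Top-of-atmosphere irradiance = S₀ cos θ_z = 1367 × 0.5590 = 764.15 W/m².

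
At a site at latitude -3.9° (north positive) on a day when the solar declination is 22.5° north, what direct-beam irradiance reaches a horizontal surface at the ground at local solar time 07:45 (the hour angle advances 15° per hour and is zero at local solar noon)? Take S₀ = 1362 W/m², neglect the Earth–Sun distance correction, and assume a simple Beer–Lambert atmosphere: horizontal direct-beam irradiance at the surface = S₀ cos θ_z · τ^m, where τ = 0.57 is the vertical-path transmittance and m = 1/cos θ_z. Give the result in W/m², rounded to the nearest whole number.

Hour angle H = 15° × (7.75 − 12) = -63.75°.
With φ = -3.9°, δ = 22.5°, H = -63.75°: sin φ sin δ = -0.0260, cos φ cos δ cos H = 0.4077, so cos θ_z = 0.3817.
Air mass m = 1/cos θ_z = 1/0.3817 = 2.620; τ^m = 0.57^2.620 = 0.2293.
Surface direct beam = 1362 × 0.3817 × 0.2293 = 119.21 W/m².

119 W/m²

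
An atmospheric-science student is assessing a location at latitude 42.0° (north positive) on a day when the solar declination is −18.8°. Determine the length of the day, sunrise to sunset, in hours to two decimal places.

9.62 hours

The sunset hour angle satisfies cos H_s = −tan φ tan δ = 0.3065, giving H_s = 72.15°.
Day length = 2 H_s / 15° h⁻¹ = 144.30° / 15 = 9.620 h.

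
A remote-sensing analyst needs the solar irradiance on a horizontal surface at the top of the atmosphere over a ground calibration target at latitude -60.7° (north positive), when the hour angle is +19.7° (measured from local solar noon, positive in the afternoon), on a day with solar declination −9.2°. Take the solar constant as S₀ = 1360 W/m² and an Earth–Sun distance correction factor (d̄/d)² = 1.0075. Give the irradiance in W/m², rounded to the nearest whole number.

cos θ_z = sin φ sin δ + cos φ cos δ cos H = (-0.8721)(-0.1599) + (0.4894)(0.9871)(0.9415) = 0.5943.
Top-of-atmosphere irradiance = S₀ (d̄/d)² cos θ_z = 1360 × 1.0075 × 0.5943 = 814.31 W/m².

814 W/m²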